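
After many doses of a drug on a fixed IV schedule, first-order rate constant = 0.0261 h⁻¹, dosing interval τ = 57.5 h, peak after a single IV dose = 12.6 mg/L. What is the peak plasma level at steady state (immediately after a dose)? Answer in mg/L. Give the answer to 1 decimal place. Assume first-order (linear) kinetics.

e^(−kτ) = e^(−0.02610 × 57.5) = 0.2230
Accumulation ratio R = 1 / (1 − e^(−kτ)) = 1 / (1 − 0.2230) = 1.287
Steady-state peak = C₀ × R = 12.6 × 1.287 = 16.22 mg/L

16.2 mg/L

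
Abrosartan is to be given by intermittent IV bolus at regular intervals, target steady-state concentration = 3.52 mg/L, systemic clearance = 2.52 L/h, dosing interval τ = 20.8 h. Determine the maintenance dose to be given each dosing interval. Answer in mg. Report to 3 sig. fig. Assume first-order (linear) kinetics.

185 mg

At steady state, Dose/τ = Css × CL.
Dose = Css × CL × τ = 3.52 × 2.520 × 20.8 = 184.5 mg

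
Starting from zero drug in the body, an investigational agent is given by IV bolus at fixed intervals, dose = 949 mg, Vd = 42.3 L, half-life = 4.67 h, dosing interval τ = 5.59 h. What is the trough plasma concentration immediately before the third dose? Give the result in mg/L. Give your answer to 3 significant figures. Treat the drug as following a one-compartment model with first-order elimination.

14.1 mg/L

C₀ per dose = Dose / Vd = 949 / 42.3 = 22.43 mg/L
k = ln2 / t½ = 0.693147 / 4.67 = 0.1484 h⁻¹
Fraction remaining after one interval: r = e^(−kτ) = e^(−0.1484 × 5.59) = 0.4362
Before dose 3, 2 doses have been given (aged 1τ, 2τ).
C_trough = C₀ × (r + r²) = 22.43 × (0.4362 + 0.1903) = 14.05 mg/L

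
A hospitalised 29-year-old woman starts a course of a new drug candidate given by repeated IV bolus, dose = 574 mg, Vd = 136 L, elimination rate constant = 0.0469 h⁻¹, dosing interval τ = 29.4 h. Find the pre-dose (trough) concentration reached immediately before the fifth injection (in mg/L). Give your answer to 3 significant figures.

1.42 mg/L

C₀ per dose = Dose / Vd = 574 / 136 = 4.221 mg/L
Fraction remaining after one interval: r = e^(−kτ) = e^(−0.04690 × 29.4) = 0.2519
Before dose 5, 4 doses have been given (aged 1τ, 2τ, 3τ, 4τ).
C_trough = C₀ × (r + r² + … + r^4) = C₀ × r(1−r^4)/(1−r)
        = 4.221 × 0.2519 × (1 − 0.004026) / (1 − 0.2519) = 1.416 mg/L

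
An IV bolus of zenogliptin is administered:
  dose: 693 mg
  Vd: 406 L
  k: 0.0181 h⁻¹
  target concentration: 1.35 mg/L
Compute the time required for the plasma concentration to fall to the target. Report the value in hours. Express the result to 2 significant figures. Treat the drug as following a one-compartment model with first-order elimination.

C₀ = Dose / Vd = 693.0 / 406 = 1.707 mg/L
t = ln(C₀ / C) / k = ln(1.707 / 1.35) / 0.01810
  = ln(1.264) / 0.01810 = 0.2343 / 0.01810 = 12.94 h

13 h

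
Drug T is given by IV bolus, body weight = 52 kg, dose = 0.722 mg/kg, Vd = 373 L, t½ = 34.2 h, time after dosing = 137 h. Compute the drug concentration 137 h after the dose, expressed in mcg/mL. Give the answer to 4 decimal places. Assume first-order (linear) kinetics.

0.0063 mcg/mL

Total dose = 0.722 × 52 = 37.54 mg
C₀ = Dose / Vd = 37.54 / 373 = 0.1006 mg/L
k = ln2 / t½ = 0.693147 / 34.2 = 0.02027 h⁻¹
C = C₀ · e^(−k·t) = 0.1006 × e^(−0.02027 × 137)
  = 0.1006 × 0.06223 = 0.006260 mg/L
(0.006260 mg/L = 0.006260 mcg/mL)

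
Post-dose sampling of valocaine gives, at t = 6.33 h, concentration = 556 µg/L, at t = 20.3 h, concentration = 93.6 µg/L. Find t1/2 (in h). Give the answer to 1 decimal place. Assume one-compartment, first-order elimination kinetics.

k = ln(C₁/C₂) / (t₂ − t₁) = ln(556/93.6) / (20.3 − 6.33)
  = 1.782 / 13.97 = 0.1276 h⁻¹
t½ = ln2 / k = 0.693147 / 0.1276 = 5.432 h

5.4 h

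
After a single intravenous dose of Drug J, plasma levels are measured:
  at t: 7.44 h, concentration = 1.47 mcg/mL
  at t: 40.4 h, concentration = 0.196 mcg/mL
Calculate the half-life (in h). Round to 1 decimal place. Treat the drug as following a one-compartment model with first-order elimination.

k = ln(C₁/C₂) / (t₂ − t₁) = ln(1.47/0.196) / (40.4 − 7.44)
  = 2.015 / 32.96 = 0.06113 h⁻¹
t½ = ln2 / k = 0.693147 / 0.06113 = 11.34 h

11.3 h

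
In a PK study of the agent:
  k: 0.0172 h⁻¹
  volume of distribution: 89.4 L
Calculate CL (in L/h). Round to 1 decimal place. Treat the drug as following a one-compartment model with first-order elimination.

1.5 L/h

CL = k × Vd = 0.0172 × 89.4 = 1.538 L/h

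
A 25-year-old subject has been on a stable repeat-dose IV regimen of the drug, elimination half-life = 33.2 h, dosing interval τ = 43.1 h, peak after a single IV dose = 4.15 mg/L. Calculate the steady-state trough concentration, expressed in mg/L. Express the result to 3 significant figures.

2.84 mg/L

k = ln2 / t½ = 0.693147 / 33.2 = 0.02088 h⁻¹
e^(−kτ) = e^(−0.02088 × 43.1) = 0.4066
Accumulation ratio R = 1 / (1 − e^(−kτ)) = 1 / (1 − 0.4066) = 1.685
Steady-state trough = C₀ × R × e^(−kτ) = 4.15 × 1.685 × 0.4066 = 2.843 mg/L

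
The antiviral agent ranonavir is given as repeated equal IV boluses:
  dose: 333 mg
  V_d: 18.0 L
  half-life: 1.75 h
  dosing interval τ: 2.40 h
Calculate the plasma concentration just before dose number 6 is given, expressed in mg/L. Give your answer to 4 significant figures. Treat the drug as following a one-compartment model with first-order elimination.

11.55 mg/L

C₀ per dose = Dose / Vd = 333 / 18.0 = 18.50 mg/L
k = ln2 / t½ = 0.693147 / 1.75 = 0.3961 h⁻¹
Fraction remaining after one interval: r = e^(−kτ) = e^(−0.3961 × 2.40) = 0.3865
Before dose 6, 5 doses have been given (aged 1τ, 2τ, 3τ, 4τ, 5τ).
C_trough = C₀ × (r + r² + … + r^5) = C₀ × r(1−r^5)/(1−r)
        = 18.50 × 0.3865 × (1 − 0.008625) / (1 − 0.3865) = 11.55 mg/L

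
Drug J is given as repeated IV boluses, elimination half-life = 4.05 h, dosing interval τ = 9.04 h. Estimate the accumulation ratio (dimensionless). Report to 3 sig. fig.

1.27

k = ln2 / t½ = 0.693147 / 4.05 = 0.1711 h⁻¹
e^(−kτ) = e^(−0.1711 × 9.04) = 0.2129
Accumulation ratio R = 1 / (1 − e^(−kτ)) = 1 / (1 − 0.2129) = 1.270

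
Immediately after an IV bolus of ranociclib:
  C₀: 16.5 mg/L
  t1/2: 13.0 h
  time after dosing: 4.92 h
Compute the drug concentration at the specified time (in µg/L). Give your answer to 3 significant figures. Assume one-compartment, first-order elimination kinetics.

k = ln2 / t½ = 0.693147 / 13.0 = 0.05332 h⁻¹
C = C₀ · e^(−k·t) = 16.50 × e^(−0.05332 × 4.92)
  = 16.50 × 0.7693 = 12.69 mg/L
Convert: 12.69 mg/L × 1000 = 12690 µg/L

12700 µg/L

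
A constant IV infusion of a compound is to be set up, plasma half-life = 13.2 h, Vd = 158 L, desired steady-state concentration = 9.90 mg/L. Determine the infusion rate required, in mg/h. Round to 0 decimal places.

k = ln2 / t½ = 0.693147 / 13.2 = 0.05251 h⁻¹
CL = k × Vd = 0.05251 × 158 = 8.297 L/h
At steady state, infusion rate R₀ = Css × CL = 9.90 × 8.297 = 82.14 mg/h

82 mg/h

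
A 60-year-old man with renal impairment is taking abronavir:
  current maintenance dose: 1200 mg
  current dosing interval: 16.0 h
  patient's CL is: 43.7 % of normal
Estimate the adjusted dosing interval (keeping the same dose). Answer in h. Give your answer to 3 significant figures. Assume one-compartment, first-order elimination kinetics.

36.6 h

To keep the same average steady-state level, dosing rate must scale with clearance.
CL ratio = 43.7 / 100 = 0.4370
New interval (same dose) = 16.0 / 0.4370 = 36.61 h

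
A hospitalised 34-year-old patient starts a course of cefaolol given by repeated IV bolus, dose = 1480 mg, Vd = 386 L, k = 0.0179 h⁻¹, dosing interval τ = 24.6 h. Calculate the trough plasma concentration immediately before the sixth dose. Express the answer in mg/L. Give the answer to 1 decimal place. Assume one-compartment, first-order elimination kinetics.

C₀ per dose = Dose / Vd = 1480 / 386 = 3.834 mg/L
Fraction remaining after one interval: r = e^(−kτ) = e^(−0.01790 × 24.6) = 0.6438
Before dose 6, 5 doses have been given (aged 1τ, 2τ, 3τ, 4τ, 5τ).
C_trough = C₀ × (r + r² + … + r^5) = C₀ × r(1−r^5)/(1−r)
        = 3.834 × 0.6438 × (1 − 0.1106) / (1 − 0.6438) = 6.163 mg/L

6.2 mg/L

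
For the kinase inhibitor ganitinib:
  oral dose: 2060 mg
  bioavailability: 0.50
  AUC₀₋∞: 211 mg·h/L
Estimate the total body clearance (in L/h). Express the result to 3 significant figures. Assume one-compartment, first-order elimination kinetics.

CL = F·Dose / AUC = 0.50 × 2060 / 211 = 4.882 L/h

4.88 L/h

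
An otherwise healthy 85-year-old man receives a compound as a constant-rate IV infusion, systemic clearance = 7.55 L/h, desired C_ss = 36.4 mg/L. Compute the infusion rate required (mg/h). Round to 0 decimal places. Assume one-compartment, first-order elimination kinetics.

At steady state, infusion rate R₀ = Css × CL = 36.4 × 7.550 = 274.8 mg/h

275 mg/h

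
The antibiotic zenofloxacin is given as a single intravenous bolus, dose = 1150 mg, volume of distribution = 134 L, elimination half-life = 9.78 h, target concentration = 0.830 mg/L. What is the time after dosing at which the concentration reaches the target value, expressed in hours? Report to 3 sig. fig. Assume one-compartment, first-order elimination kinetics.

33.0 h

C₀ = Dose / Vd = 1150 / 134 = 8.582 mg/L
k = ln2 / t½ = 0.693147 / 9.78 = 0.07087 h⁻¹
t = ln(C₀ / C) / k = ln(8.582 / 0.830) / 0.07087
  = ln(10.34) / 0.07087 = 2.336 / 0.07087 = 32.96 h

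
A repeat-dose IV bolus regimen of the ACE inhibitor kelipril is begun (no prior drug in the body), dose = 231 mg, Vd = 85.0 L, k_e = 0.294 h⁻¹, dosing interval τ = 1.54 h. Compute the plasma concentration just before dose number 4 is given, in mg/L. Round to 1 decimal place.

3.5 mg/L

C₀ per dose = Dose / Vd = 231 / 85.0 = 2.718 mg/L
Fraction remaining after one interval: r = e^(−kτ) = e^(−0.2940 × 1.54) = 0.6359
Before dose 4, 3 doses have been given (aged 1τ, 2τ, 3τ).
C_trough = C₀ × (r + r² + … + r^3) = C₀ × r(1−r^3)/(1−r)
        = 2.718 × 0.6359 × (1 − 0.2571) / (1 − 0.6359) = 3.527 mg/L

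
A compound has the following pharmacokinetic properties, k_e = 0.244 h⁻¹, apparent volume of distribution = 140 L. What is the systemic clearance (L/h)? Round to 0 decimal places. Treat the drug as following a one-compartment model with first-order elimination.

34 L/h

CL = k × Vd = 0.244 × 140 = 34.16 L/h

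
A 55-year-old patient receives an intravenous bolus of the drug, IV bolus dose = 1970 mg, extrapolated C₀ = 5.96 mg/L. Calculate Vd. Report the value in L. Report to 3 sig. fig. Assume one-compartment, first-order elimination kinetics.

331 L

Vd = Dose / C₀ = 1970 / 5.96 = 330.5 L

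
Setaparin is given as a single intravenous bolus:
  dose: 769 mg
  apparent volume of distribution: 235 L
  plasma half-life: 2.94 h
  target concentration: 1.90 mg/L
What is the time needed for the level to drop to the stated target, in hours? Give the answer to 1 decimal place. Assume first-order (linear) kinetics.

2.3 h

C₀ = Dose / Vd = 769.0 / 235 = 3.272 mg/L
k = ln2 / t½ = 0.693147 / 2.94 = 0.2358 h⁻¹
t = ln(C₀ / C) / k = ln(3.272 / 1.90) / 0.2358
  = ln(1.722) / 0.2358 = 0.5435 / 0.2358 = 2.305 h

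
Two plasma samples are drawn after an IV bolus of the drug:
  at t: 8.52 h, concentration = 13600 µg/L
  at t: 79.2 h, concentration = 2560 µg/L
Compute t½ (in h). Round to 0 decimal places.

29 h

k = ln(C₁/C₂) / (t₂ − t₁) = ln(13600/2560) / (79.2 − 8.52)
  = 1.670 / 70.68 = 0.02363 h⁻¹
t½ = ln2 / k = 0.693147 / 0.02363 = 29.33 h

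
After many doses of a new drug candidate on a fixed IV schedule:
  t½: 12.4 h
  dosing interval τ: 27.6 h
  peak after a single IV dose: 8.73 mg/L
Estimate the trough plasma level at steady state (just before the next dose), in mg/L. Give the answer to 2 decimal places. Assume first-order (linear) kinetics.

2.37 mg/L

k = ln2 / t½ = 0.693147 / 12.4 = 0.05590 h⁻¹
e^(−kτ) = e^(−0.05590 × 27.6) = 0.2138
Accumulation ratio R = 1 / (1 − e^(−kτ)) = 1 / (1 − 0.2138) = 1.272
Steady-state trough = C₀ × R × e^(−kτ) = 8.73 × 1.272 × 0.2138 = 2.374 mg/L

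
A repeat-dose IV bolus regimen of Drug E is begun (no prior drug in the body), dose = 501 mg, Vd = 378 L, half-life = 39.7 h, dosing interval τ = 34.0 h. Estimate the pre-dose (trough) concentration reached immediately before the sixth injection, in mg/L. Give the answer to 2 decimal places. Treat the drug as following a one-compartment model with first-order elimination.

1.55 mg/L

C₀ per dose = Dose / Vd = 501 / 378 = 1.325 mg/L
k = ln2 / t½ = 0.693147 / 39.7 = 0.01746 h⁻¹
Fraction remaining after one interval: r = e^(−kτ) = e^(−0.01746 × 34.0) = 0.5523
Before dose 6, 5 doses have been given (aged 1τ, 2τ, 3τ, 4τ, 5τ).
C_trough = C₀ × (r + r² + … + r^5) = C₀ × r(1−r^5)/(1−r)
        = 1.325 × 0.5523 × (1 − 0.05139) / (1 − 0.5523) = 1.551 mg/L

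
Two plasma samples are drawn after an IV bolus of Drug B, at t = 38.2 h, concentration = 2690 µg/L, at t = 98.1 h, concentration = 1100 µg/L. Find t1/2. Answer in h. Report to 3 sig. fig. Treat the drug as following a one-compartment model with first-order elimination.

46.4 h

k = ln(C₁/C₂) / (t₂ − t₁) = ln(2690/1100) / (98.1 − 38.2)
  = 0.8942 / 59.90 = 0.01493 h⁻¹
t½ = ln2 / k = 0.693147 / 0.01493 = 46.43 h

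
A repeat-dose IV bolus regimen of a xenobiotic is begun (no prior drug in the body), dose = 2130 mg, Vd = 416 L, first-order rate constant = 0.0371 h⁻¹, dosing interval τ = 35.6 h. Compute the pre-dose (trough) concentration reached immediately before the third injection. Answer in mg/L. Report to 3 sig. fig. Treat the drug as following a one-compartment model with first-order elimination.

C₀ per dose = Dose / Vd = 2130 / 416 = 5.120 mg/L
Fraction remaining after one interval: r = e^(−kτ) = e^(−0.03710 × 35.6) = 0.2669
Before dose 3, 2 doses have been given (aged 1τ, 2τ).
C_trough = C₀ × (r + r²) = 5.120 × (0.2669 + 0.07124) = 1.731 mg/L

1.73 mg/L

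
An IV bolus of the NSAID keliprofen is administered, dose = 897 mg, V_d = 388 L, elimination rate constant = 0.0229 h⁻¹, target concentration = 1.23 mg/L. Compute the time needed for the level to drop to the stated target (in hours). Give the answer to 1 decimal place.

27.6 h

C₀ = Dose / Vd = 897.0 / 388 = 2.312 mg/L
t = ln(C₀ / C) / k = ln(2.312 / 1.23) / 0.02290
  = ln(1.880) / 0.02290 = 0.6313 / 0.02290 = 27.57 h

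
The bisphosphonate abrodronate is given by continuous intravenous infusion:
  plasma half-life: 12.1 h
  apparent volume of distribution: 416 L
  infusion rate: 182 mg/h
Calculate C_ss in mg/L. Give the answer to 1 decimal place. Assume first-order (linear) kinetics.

7.6 mg/L

k = ln2 / t½ = 0.693147 / 12.1 = 0.05728 h⁻¹
CL = k × Vd = 0.05728 × 416 = 23.83 L/h
At steady state Css = R₀ / CL = 182 / 23.83 = 7.637 mg/L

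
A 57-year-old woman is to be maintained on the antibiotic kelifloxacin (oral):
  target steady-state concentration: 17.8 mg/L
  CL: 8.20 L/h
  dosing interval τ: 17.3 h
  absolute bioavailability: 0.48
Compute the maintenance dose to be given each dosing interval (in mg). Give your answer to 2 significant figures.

5300 mg

At steady state, F × (Dose/τ) = Css × CL.
Dose = Css × CL × τ / F = 17.8 × 8.200 × 17.3 / 0.48 = 5261 mg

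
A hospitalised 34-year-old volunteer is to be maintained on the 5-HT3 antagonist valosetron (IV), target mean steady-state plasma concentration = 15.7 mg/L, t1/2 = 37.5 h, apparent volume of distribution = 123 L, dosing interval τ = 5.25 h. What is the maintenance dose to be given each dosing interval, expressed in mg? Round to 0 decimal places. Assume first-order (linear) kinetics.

k = ln2 / t½ = 0.693147 / 37.5 = 0.01848 h⁻¹
CL = k × Vd = 0.01848 × 123 = 2.273 L/h
At steady state, Dose/τ = Css × CL.
Dose = Css × CL × τ = 15.7 × 2.273 × 5.25 = 187.4 mg

187 mg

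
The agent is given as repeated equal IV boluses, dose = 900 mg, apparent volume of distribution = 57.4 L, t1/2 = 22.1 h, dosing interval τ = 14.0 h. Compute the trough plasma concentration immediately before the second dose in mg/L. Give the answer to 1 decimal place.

10.1 mg/L

C₀ per dose = Dose / Vd = 900 / 57.4 = 15.68 mg/L
k = ln2 / t½ = 0.693147 / 22.1 = 0.03136 h⁻¹
Fraction remaining after one interval: r = e^(−kτ) = e^(−0.03136 × 14.0) = 0.6447
Before dose 2, 1 dose has been given (aged 1τ).
C_trough = C₀ × r = 15.68 × 0.6447 = 10.11 mg/L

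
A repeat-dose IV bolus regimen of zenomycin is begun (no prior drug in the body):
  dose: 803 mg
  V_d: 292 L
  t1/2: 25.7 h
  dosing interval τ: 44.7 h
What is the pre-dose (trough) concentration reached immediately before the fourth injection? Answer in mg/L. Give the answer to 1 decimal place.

1.1 mg/L

C₀ per dose = Dose / Vd = 803 / 292 = 2.750 mg/L
k = ln2 / t½ = 0.693147 / 25.7 = 0.02697 h⁻¹
Fraction remaining after one interval: r = e^(−kτ) = e^(−0.02697 × 44.7) = 0.2995
Before dose 4, 3 doses have been given (aged 1τ, 2τ, 3τ).
C_trough = C₀ × (r + r² + … + r^3) = C₀ × r(1−r^3)/(1−r)
        = 2.750 × 0.2995 × (1 − 0.02687) / (1 − 0.2995) = 1.144 mg/L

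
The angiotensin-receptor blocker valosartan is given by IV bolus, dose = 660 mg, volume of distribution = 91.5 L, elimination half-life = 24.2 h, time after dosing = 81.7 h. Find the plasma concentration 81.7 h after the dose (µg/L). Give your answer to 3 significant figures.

C₀ = Dose / Vd = 660.0 / 91.5 = 7.213 mg/L
k = ln2 / t½ = 0.693147 / 24.2 = 0.02864 h⁻¹
C = C₀ · e^(−k·t) = 7.213 × e^(−0.02864 × 81.7)
  = 7.213 × 0.09634 = 0.6949 mg/L
Convert: 0.6949 mg/L × 1000 = 694.9 µg/L

695 µg/L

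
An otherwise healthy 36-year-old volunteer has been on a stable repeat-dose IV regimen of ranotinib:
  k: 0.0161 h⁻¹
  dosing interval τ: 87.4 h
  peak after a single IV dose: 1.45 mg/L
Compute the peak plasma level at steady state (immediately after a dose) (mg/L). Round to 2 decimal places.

e^(−kτ) = e^(−0.01610 × 87.4) = 0.2448
Accumulation ratio R = 1 / (1 − e^(−kτ)) = 1 / (1 − 0.2448) = 1.324
Steady-state peak = C₀ × R = 1.45 × 1.324 = 1.920 mg/L

1.92 mg/L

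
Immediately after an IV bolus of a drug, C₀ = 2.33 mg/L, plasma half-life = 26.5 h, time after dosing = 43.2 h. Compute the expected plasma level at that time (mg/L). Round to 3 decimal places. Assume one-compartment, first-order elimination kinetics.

0.753 mg/L

k = ln2 / t½ = 0.693147 / 26.5 = 0.02616 h⁻¹
C = C₀ · e^(−k·t) = 2.330 × e^(−0.02616 × 43.2)
  = 2.330 × 0.3230 = 0.7526 mg/L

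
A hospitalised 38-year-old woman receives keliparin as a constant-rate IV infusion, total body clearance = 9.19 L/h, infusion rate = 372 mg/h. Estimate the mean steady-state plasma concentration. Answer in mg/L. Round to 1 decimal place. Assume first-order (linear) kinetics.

At steady state Css = R₀ / CL = 372 / 9.190 = 40.48 mg/L

40.5 mg/L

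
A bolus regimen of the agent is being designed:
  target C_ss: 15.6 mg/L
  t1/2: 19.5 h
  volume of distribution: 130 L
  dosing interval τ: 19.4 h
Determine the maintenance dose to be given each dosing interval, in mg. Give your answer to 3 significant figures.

k = ln2 / t½ = 0.693147 / 19.5 = 0.03555 h⁻¹
CL = k × Vd = 0.03555 × 130 = 4.622 L/h
At steady state, Dose/τ = Css × CL.
Dose = Css × CL × τ = 15.6 × 4.622 × 19.4 = 1399 mg

1400 mg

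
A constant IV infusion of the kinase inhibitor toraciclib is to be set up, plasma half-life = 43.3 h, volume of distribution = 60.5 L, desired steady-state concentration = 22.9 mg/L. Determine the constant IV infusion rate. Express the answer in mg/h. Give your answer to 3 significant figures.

k = ln2 / t½ = 0.693147 / 43.3 = 0.01601 h⁻¹
CL = k × Vd = 0.01601 × 60.5 = 0.9686 L/h
At steady state, infusion rate R₀ = Css × CL = 22.9 × 0.9686 = 22.18 mg/h

22.2 mg/h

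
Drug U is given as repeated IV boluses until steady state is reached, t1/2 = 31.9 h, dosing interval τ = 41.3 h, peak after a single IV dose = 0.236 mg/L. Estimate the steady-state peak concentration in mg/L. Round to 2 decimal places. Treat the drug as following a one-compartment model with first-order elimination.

k = ln2 / t½ = 0.693147 / 31.9 = 0.02173 h⁻¹
e^(−kτ) = e^(−0.02173 × 41.3) = 0.4076
Accumulation ratio R = 1 / (1 − e^(−kτ)) = 1 / (1 − 0.4076) = 1.688
Steady-state peak = C₀ × R = 0.236 × 1.688 = 0.3984 mg/L

0.40 mg/L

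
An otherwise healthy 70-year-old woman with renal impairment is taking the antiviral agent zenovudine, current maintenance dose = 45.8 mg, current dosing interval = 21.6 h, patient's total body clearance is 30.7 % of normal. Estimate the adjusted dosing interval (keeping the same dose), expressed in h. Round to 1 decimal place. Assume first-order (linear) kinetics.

To keep the same average steady-state level, dosing rate must scale with clearance.
CL ratio = 30.7 / 100 = 0.3070
New interval (same dose) = 21.6 / 0.3070 = 70.36 h

70.4 h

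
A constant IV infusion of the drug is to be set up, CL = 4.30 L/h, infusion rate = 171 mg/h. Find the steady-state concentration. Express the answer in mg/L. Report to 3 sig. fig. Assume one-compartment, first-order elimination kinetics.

39.8 mg/L

At steady state Css = R₀ / CL = 171 / 4.300 = 39.77 mg/L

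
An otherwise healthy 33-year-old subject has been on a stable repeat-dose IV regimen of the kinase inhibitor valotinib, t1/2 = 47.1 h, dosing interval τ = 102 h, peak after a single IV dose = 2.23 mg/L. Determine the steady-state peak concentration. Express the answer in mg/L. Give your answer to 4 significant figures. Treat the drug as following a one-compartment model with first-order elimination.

k = ln2 / t½ = 0.693147 / 47.1 = 0.01472 h⁻¹
e^(−kτ) = e^(−0.01472 × 102) = 0.2228
Accumulation ratio R = 1 / (1 − e^(−kτ)) = 1 / (1 − 0.2228) = 1.287
Steady-state peak = C₀ × R = 2.23 × 1.287 = 2.870 mg/L

2.870 mg/L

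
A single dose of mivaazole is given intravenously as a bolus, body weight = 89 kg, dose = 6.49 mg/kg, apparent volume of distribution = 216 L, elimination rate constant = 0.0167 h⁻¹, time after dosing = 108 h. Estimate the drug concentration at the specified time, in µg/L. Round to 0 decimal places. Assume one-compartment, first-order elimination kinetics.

440 µg/L

Total dose = 6.49 × 89 = 577.6 mg
C₀ = Dose / Vd = 577.6 / 216 = 2.674 mg/L
C = C₀ · e^(−k·t) = 2.674 × e^(−0.01670 × 108)
  = 2.674 × 0.1647 = 0.4404 mg/L
Convert: 0.4404 mg/L × 1000 = 440.4 µg/L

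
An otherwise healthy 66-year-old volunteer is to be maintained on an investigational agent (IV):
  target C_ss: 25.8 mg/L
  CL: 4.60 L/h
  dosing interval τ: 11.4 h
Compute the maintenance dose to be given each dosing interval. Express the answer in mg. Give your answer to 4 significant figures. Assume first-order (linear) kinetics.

1353 mg

At steady state, Dose/τ = Css × CL.
Dose = Css × CL × τ = 25.8 × 4.600 × 11.4 = 1353 mg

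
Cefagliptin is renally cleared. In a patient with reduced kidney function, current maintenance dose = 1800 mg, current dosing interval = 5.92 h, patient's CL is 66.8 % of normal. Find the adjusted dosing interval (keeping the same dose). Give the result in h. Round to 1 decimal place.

To keep the same average steady-state level, dosing rate must scale with clearance.
CL ratio = 66.8 / 100 = 0.6680
New interval (same dose) = 5.92 / 0.6680 = 8.862 h

8.9 h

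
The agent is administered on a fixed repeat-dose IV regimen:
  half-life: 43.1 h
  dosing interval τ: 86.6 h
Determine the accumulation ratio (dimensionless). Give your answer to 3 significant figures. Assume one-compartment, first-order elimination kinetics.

k = ln2 / t½ = 0.693147 / 43.1 = 0.01608 h⁻¹
e^(−kτ) = e^(−0.01608 × 86.6) = 0.2484
Accumulation ratio R = 1 / (1 − e^(−kτ)) = 1 / (1 − 0.2484) = 1.330

1.33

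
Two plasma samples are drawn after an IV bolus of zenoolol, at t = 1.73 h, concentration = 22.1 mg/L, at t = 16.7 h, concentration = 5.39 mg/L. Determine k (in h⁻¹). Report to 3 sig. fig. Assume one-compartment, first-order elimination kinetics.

0.0943 h⁻¹

k = ln(C₁/C₂) / (t₂ − t₁) = ln(22.1/5.39) / (16.7 − 1.73)
  = 1.411 / 14.97 = 0.09426 h⁻¹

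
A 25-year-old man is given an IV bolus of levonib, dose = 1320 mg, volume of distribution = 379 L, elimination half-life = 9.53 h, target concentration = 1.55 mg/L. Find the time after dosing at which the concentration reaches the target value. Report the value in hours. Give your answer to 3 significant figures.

11.1 h

C₀ = Dose / Vd = 1320 / 379 = 3.483 mg/L
k = ln2 / t½ = 0.693147 / 9.53 = 0.07273 h⁻¹
t = ln(C₀ / C) / k = ln(3.483 / 1.55) / 0.07273
  = ln(2.247) / 0.07273 = 0.8096 / 0.07273 = 11.13 h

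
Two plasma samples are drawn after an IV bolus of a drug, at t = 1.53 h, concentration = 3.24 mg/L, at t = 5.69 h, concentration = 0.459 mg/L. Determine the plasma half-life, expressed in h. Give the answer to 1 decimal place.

1.5 h

k = ln(C₁/C₂) / (t₂ − t₁) = ln(3.24/0.459) / (5.69 − 1.53)
  = 1.954 / 4.160 = 0.4697 h⁻¹
t½ = ln2 / k = 0.693147 / 0.4697 = 1.476 h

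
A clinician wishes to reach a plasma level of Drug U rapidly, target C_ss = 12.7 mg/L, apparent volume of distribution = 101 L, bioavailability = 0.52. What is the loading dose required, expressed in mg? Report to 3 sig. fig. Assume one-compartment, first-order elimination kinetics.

2470 mg

LD = Css × Vd / F = 12.7 × 101 / 0.52 = 2467 mg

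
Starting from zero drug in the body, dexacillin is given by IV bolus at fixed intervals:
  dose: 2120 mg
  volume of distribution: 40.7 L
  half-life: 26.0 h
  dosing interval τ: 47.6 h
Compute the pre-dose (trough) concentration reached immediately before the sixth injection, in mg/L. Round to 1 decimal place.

20.3 mg/L

C₀ per dose = Dose / Vd = 2120 / 40.7 = 52.09 mg/L
k = ln2 / t½ = 0.693147 / 26.0 = 0.02666 h⁻¹
Fraction remaining after one interval: r = e^(−kτ) = e^(−0.02666 × 47.6) = 0.2811
Before dose 6, 5 doses have been given (aged 1τ, 2τ, 3τ, 4τ, 5τ).
C_trough = C₀ × (r + r² + … + r^5) = C₀ × r(1−r^5)/(1−r)
        = 52.09 × 0.2811 × (1 − 0.001755) / (1 − 0.2811) = 20.33 mg/L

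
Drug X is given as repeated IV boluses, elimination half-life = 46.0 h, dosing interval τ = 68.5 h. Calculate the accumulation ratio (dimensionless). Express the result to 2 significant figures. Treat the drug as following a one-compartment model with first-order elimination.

1.6

k = ln2 / t½ = 0.693147 / 46.0 = 0.01507 h⁻¹
e^(−kτ) = e^(−0.01507 × 68.5) = 0.3562
Accumulation ratio R = 1 / (1 − e^(−kτ)) = 1 / (1 − 0.3562) = 1.553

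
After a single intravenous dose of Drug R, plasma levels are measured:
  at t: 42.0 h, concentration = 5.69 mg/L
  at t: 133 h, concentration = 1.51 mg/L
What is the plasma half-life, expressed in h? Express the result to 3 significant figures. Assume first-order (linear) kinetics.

k = ln(C₁/C₂) / (t₂ − t₁) = ln(5.69/1.51) / (133 − 42.0)
  = 1.327 / 91.00 = 0.01458 h⁻¹
t½ = ln2 / k = 0.693147 / 0.01458 = 47.54 h

47.5 h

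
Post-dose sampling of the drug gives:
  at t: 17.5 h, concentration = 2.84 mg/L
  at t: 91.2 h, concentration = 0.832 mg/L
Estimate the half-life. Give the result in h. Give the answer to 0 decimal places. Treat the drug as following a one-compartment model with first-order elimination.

42 h

k = ln(C₁/C₂) / (t₂ − t₁) = ln(2.84/0.832) / (91.2 − 17.5)
  = 1.228 / 73.70 = 0.01666 h⁻¹
t½ = ln2 / k = 0.693147 / 0.01666 = 41.61 h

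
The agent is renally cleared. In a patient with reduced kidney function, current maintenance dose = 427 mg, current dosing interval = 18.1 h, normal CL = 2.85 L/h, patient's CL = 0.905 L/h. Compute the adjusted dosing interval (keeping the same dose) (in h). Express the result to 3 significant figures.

57.0 h

To keep the same average steady-state level, dosing rate must scale with clearance.
CL ratio = 0.905 / 2.85 = 0.3175
New interval (same dose) = 18.1 / 0.3175 = 57.01 h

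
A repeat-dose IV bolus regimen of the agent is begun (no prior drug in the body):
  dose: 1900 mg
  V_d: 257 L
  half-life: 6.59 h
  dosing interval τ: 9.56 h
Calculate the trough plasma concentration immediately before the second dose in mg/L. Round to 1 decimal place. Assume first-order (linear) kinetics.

C₀ per dose = Dose / Vd = 1900 / 257 = 7.393 mg/L
k = ln2 / t½ = 0.693147 / 6.59 = 0.1052 h⁻¹
Fraction remaining after one interval: r = e^(−kτ) = e^(−0.1052 × 9.56) = 0.3658
Before dose 2, 1 dose has been given (aged 1τ).
C_trough = C₀ × r = 7.393 × 0.3658 = 2.704 mg/L

2.7 mg/L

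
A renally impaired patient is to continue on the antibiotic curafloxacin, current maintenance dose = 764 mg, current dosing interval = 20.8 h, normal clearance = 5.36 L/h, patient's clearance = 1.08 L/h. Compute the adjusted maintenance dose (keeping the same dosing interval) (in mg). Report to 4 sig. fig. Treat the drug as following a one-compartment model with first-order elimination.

To keep the same average steady-state level, dosing rate must scale with clearance.
CL ratio = 1.08 / 5.36 = 0.2015
New dose (same interval) = 764 × 0.2015 = 153.9 mg

153.9 mg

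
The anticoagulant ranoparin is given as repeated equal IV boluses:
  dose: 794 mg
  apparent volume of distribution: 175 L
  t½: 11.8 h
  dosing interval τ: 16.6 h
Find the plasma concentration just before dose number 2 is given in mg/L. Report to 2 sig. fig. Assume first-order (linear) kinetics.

1.7 mg/L

C₀ per dose = Dose / Vd = 794 / 175 = 4.537 mg/L
k = ln2 / t½ = 0.693147 / 11.8 = 0.05874 h⁻¹
Fraction remaining after one interval: r = e^(−kτ) = e^(−0.05874 × 16.6) = 0.3772
Before dose 2, 1 dose has been given (aged 1τ).
C_trough = C₀ × r = 4.537 × 0.3772 = 1.711 mg/L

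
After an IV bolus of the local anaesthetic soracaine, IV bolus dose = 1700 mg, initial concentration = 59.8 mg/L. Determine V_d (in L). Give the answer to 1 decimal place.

28.4 L

Vd = Dose / C₀ = 1700 / 59.8 = 28.43 L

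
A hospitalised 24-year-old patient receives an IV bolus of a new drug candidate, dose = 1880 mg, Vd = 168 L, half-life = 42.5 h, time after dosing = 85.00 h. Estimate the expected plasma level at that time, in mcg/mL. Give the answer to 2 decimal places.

C₀ = Dose / Vd = 1880 / 168 = 11.19 mg/L
k = ln2 / t½ = 0.693147 / 42.5 = 0.01631 h⁻¹
t / t½ = 85.00 / 42.5 = 2 half-lives
C = C₀ × (1/2)^2 = 11.19 × 0.2500 = 2.798 mg/L
(2.798 mg/L = 2.798 mcg/mL)

2.80 mcg/mL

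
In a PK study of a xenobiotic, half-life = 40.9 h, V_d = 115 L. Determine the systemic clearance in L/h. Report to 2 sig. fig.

1.9 L/h

k = ln2 / t½ = 0.693147 / 40.9 = 0.01695 h⁻¹
CL = k × Vd = 0.01695 × 115 = 1.949 L/h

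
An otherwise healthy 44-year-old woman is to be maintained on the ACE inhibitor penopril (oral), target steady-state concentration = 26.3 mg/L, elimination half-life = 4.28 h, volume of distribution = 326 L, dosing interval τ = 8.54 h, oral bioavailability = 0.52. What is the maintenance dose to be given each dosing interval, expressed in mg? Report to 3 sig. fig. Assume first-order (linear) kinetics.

k = ln2 / t½ = 0.693147 / 4.28 = 0.1620 h⁻¹
CL = k × Vd = 0.1620 × 326 = 52.81 L/h
At steady state, F × (Dose/τ) = Css × CL.
Dose = Css × CL × τ / F = 26.3 × 52.81 × 8.54 / 0.52 = 22810 mg

22800 mg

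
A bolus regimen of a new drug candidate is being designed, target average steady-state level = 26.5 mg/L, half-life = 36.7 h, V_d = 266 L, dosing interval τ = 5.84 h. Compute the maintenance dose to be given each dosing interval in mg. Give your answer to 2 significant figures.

k = ln2 / t½ = 0.693147 / 36.7 = 0.01889 h⁻¹
CL = k × Vd = 0.01889 × 266 = 5.025 L/h
At steady state, Dose/τ = Css × CL.
Dose = Css × CL × τ = 26.5 × 5.025 × 5.84 = 777.7 mg

780 mg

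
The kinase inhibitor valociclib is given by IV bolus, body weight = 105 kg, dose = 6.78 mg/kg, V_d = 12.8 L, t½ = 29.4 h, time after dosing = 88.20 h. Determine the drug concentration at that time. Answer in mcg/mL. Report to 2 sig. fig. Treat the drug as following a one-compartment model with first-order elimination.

Total dose = 6.78 × 105 = 711.9 mg
C₀ = Dose / Vd = 711.9 / 12.8 = 55.62 mg/L
k = ln2 / t½ = 0.693147 / 29.4 = 0.02358 h⁻¹
t / t½ = 88.20 / 29.4 = 3 half-lives
C = C₀ × (1/2)^3 = 55.62 × 0.1250 = 6.953 mg/L
(6.953 mg/L = 6.953 mcg/mL)

7.0 mcg/mL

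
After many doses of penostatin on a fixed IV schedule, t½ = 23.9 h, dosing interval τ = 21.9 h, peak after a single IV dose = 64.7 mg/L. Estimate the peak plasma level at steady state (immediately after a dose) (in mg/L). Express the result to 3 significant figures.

138 mg/L

k = ln2 / t½ = 0.693147 / 23.9 = 0.02900 h⁻¹
e^(−kτ) = e^(−0.02900 × 21.9) = 0.5299
Accumulation ratio R = 1 / (1 − e^(−kτ)) = 1 / (1 − 0.5299) = 2.127
Steady-state peak = C₀ × R = 64.7 × 2.127 = 137.6 mg/L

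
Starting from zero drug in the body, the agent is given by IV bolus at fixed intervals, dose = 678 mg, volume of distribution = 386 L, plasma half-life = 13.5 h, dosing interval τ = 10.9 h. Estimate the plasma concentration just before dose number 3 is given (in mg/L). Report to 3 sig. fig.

C₀ per dose = Dose / Vd = 678 / 386 = 1.756 mg/L
k = ln2 / t½ = 0.693147 / 13.5 = 0.05134 h⁻¹
Fraction remaining after one interval: r = e^(−kτ) = e^(−0.05134 × 10.9) = 0.5714
Before dose 3, 2 doses have been given (aged 1τ, 2τ).
C_trough = C₀ × (r + r²) = 1.756 × (0.5714 + 0.3265) = 1.577 mg/L

1.58 mg/L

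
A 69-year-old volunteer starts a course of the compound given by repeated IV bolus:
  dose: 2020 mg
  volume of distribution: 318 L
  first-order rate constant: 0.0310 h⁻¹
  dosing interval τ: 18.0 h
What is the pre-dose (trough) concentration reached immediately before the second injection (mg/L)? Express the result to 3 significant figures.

3.64 mg/L

C₀ per dose = Dose / Vd = 2020 / 318 = 6.352 mg/L
Fraction remaining after one interval: r = e^(−kτ) = e^(−0.03100 × 18.0) = 0.5724
Before dose 2, 1 dose has been given (aged 1τ).
C_trough = C₀ × r = 6.352 × 0.5724 = 3.636 mg/L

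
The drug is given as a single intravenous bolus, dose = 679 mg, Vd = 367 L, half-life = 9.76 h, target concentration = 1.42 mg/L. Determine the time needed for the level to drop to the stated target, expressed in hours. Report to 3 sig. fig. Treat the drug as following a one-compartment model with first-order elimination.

C₀ = Dose / Vd = 679.0 / 367 = 1.850 mg/L
k = ln2 / t½ = 0.693147 / 9.76 = 0.07102 h⁻¹
t = ln(C₀ / C) / k = ln(1.850 / 1.42) / 0.07102
  = ln(1.303) / 0.07102 = 0.2647 / 0.07102 = 3.727 h

3.73 h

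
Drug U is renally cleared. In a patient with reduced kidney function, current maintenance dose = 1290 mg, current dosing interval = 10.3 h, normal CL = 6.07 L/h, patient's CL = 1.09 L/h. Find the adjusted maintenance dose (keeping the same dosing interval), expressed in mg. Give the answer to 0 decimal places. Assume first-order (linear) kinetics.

To keep the same average steady-state level, dosing rate must scale with clearance.
CL ratio = 1.09 / 6.07 = 0.1796
New dose (same interval) = 1290 × 0.1796 = 231.7 mg

232 mg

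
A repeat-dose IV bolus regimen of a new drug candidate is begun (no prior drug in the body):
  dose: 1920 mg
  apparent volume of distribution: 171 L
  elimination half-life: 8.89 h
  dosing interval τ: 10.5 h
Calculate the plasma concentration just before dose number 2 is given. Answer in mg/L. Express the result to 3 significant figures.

C₀ per dose = Dose / Vd = 1920 / 171 = 11.23 mg/L
k = ln2 / t½ = 0.693147 / 8.89 = 0.07797 h⁻¹
Fraction remaining after one interval: r = e^(−kτ) = e^(−0.07797 × 10.5) = 0.4410
Before dose 2, 1 dose has been given (aged 1τ).
C_trough = C₀ × r = 11.23 × 0.4410 = 4.952 mg/L

4.95 mg/L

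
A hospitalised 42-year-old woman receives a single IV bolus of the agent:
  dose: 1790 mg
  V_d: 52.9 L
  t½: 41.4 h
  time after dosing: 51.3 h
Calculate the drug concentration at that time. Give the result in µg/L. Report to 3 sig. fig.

C₀ = Dose / Vd = 1790 / 52.9 = 33.84 mg/L
k = ln2 / t½ = 0.693147 / 41.4 = 0.01674 h⁻¹
C = C₀ · e^(−k·t) = 33.84 × e^(−0.01674 × 51.3)
  = 33.84 × 0.4237 = 14.34 mg/L
Convert: 14.34 mg/L × 1000 = 14340 µg/L

14300 µg/L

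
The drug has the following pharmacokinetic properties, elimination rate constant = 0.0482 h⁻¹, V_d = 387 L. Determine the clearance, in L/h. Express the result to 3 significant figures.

18.7 L/h

CL = k × Vd = 0.0482 × 387 = 18.65 L/h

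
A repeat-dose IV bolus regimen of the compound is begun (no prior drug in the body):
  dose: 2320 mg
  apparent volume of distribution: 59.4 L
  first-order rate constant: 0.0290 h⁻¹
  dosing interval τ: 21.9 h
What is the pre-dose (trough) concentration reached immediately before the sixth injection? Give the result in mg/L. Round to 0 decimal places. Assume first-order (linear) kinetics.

C₀ per dose = Dose / Vd = 2320 / 59.4 = 39.06 mg/L
Fraction remaining after one interval: r = e^(−kτ) = e^(−0.02900 × 21.9) = 0.5299
Before dose 6, 5 doses have been given (aged 1τ, 2τ, 3τ, 4τ, 5τ).
C_trough = C₀ × (r + r² + … + r^5) = C₀ × r(1−r^5)/(1−r)
        = 39.06 × 0.5299 × (1 − 0.04178) / (1 − 0.5299) = 42.19 mg/L

42 mg/L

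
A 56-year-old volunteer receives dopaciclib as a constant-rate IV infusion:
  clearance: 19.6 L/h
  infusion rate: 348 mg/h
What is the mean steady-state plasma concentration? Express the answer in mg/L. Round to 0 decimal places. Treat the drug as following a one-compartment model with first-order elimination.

18 mg/L

At steady state Css = R₀ / CL = 348 / 19.60 = 17.76 mg/L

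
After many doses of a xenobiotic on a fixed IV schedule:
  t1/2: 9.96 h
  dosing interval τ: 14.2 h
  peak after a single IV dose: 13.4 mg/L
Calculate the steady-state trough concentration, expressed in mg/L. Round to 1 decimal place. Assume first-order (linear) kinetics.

7.9 mg/L

k = ln2 / t½ = 0.693147 / 9.96 = 0.06959 h⁻¹
e^(−kτ) = e^(−0.06959 × 14.2) = 0.3723
Accumulation ratio R = 1 / (1 − e^(−kτ)) = 1 / (1 − 0.3723) = 1.593
Steady-state trough = C₀ × R × e^(−kτ) = 13.4 × 1.593 × 0.3723 = 7.947 mg/L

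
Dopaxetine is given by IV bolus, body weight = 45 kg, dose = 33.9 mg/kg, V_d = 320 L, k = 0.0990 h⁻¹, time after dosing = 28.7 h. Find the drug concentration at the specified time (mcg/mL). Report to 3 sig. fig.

0.278 mcg/mL

Total dose = 33.9 × 45 = 1526 mg
C₀ = Dose / Vd = 1526 / 320 = 4.769 mg/L
C = C₀ · e^(−k·t) = 4.769 × e^(−0.09900 × 28.7)
  = 4.769 × 0.05835 = 0.2783 mg/L
(0.2783 mg/L = 0.2783 mcg/mL)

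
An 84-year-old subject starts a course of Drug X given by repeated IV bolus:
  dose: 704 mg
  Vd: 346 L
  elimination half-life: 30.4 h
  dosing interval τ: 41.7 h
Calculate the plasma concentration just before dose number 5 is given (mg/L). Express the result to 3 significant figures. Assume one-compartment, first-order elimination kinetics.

1.25 mg/L

C₀ per dose = Dose / Vd = 704 / 346 = 2.035 mg/L
k = ln2 / t½ = 0.693147 / 30.4 = 0.02280 h⁻¹
Fraction remaining after one interval: r = e^(−kτ) = e^(−0.02280 × 41.7) = 0.3864
Before dose 5, 4 doses have been given (aged 1τ, 2τ, 3τ, 4τ).
C_trough = C₀ × (r + r² + … + r^4) = C₀ × r(1−r^4)/(1−r)
        = 2.035 × 0.3864 × (1 − 0.02229) / (1 − 0.3864) = 1.253 mg/L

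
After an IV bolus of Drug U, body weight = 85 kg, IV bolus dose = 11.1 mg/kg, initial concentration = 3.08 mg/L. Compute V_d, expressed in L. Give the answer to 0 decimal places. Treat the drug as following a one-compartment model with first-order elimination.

Dose = 11.1 × 85 = 943.5 mg
Vd = Dose / C₀ = 943.5 / 3.08 = 306.3 L

306 L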